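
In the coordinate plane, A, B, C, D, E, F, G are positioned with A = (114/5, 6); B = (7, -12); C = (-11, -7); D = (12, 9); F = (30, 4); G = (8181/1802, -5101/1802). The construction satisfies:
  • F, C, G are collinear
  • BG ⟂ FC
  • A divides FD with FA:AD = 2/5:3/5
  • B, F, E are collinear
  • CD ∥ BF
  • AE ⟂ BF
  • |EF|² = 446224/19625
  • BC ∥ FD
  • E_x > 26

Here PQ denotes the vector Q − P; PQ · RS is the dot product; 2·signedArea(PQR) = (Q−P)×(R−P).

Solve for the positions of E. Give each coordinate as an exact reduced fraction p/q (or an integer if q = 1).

E = (102386/3925, 5012/3925)

1. E_x = 102386/3925  [B, F, E are collinear ∩ AE ⟂ BF]
2. E_y = 5012/3925  [B, F, E are collinear ∩ AE ⟂ BF]
   → E = (102386/3925, 5012/3925)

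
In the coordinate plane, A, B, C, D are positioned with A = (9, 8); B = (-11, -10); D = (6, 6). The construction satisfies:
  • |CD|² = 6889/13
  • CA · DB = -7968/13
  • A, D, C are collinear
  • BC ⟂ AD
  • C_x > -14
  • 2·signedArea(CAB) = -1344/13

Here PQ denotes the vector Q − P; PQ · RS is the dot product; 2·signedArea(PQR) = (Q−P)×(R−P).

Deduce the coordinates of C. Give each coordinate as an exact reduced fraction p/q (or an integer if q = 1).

1. C_x = -171/13  [A, D, C are collinear ∩ BC ⟂ AD]
2. C_y = -88/13  [A, D, C are collinear ∩ BC ⟂ AD]
   → C = (-171/13, -88/13)

C = (-171/13, -88/13)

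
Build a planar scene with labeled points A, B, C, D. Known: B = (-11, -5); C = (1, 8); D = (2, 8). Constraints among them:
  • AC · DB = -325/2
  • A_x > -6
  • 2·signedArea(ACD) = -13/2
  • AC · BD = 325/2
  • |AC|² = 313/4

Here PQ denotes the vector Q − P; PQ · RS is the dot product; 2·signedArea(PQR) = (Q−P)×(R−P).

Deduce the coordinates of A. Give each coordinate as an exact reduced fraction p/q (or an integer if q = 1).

A = (-5, 3/2)

1. A_x = -5  [2·signedArea(ACD) = -13/2 ∩ AC · DB = -325/2]
2. A_y = 3/2  [2·signedArea(ACD) = -13/2 ∩ AC · DB = -325/2]
   → A = (-5, 3/2)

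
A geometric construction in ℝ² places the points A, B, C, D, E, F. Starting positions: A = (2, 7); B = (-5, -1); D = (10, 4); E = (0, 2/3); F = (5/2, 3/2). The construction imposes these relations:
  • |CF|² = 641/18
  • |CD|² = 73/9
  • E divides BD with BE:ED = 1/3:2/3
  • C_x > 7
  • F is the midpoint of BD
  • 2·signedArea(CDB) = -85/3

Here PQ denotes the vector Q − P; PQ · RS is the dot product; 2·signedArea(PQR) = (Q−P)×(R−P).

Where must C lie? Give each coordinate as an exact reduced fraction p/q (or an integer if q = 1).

1. C_x = 22/3  [line 5·x + -15·y + 115/3 = 0 ∩ |CF|² = 641/18]
2. C_y = 5  [line 5·x + -15·y + 115/3 = 0 ∩ |CF|² = 641/18]
   → C = (22/3, 5)

C = (22/3, 5)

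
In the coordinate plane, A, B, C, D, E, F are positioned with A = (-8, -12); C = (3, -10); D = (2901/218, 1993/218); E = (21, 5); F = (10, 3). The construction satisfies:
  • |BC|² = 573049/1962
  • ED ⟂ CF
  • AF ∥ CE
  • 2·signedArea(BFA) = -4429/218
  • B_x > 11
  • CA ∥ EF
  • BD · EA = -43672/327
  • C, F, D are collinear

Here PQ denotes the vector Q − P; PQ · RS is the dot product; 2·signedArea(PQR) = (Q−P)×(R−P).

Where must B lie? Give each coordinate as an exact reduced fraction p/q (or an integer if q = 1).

B = (7261/654, 3301/654)

1. B_x = 7261/654  [2·signedArea(BFA) = -4429/218 ∩ BD · EA = -43672/327]
2. B_y = 3301/654  [2·signedArea(BFA) = -4429/218 ∩ BD · EA = -43672/327]
   → B = (7261/654, 3301/654)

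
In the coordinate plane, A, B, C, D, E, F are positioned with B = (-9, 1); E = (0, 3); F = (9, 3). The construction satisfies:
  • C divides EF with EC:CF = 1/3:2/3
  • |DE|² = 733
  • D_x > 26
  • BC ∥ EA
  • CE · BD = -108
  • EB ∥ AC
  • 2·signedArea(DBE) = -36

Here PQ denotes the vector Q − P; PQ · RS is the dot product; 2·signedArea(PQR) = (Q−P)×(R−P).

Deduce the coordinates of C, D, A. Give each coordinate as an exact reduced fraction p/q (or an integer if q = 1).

A = (12, 5)
C = (3, 3)
D = (27, 5)

1. C_x = 3  [C divides EF with EC:CF = 1/3:2/3]
2. C_y = 3  [C divides EF with EC:CF = 1/3:2/3]
   → C = (3, 3)
3. D_x = 27  [2·signedArea(DBE) = -36 ∩ CE · BD = -108]
4. D_y = 5  [2·signedArea(DBE) = -36 ∩ CE · BD = -108]
   → D = (27, 5)
5. A_x = 12  [EB ∥ AC ∩ BC ∥ EA]
6. A_y = 5  [EB ∥ AC ∩ BC ∥ EA]
   → A = (12, 5)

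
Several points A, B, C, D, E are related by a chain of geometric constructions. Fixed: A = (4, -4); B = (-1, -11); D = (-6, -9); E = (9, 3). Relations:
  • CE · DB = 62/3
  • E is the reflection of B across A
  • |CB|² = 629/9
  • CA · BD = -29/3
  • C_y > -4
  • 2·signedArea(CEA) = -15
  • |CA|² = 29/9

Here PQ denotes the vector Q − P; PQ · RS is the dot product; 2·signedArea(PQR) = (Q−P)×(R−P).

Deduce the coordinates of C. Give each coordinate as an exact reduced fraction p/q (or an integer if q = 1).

C = (7/3, -10/3)

1. C_x = 7/3  [CA · BD = -29/3 ∩ 2·signedArea(CEA) = -15]
2. C_y = -10/3  [CA · BD = -29/3 ∩ 2·signedArea(CEA) = -15]
   → C = (7/3, -10/3)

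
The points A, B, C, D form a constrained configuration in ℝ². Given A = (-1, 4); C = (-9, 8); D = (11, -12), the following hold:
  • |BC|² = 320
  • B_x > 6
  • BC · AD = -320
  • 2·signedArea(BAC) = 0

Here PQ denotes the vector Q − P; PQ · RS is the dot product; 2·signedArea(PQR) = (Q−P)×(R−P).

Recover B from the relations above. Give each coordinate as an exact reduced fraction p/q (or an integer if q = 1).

1. B_x = 7  [2·signedArea(BAC) = 0 ∩ BC · AD = -320]
2. B_y = 0  [2·signedArea(BAC) = 0 ∩ BC · AD = -320]
   → B = (7, 0)

B = (7, 0)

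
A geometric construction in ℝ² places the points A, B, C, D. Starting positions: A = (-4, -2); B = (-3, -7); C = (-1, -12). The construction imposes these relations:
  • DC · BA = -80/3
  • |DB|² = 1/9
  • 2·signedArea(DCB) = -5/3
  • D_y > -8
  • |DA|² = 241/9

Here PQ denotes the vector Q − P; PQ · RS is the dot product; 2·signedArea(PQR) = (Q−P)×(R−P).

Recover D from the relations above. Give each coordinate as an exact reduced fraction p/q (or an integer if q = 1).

1. D_x = -8/3  [DC · BA = -80/3 ∩ 2·signedArea(DCB) = -5/3]
2. D_y = -7  [DC · BA = -80/3 ∩ 2·signedArea(DCB) = -5/3]
   → D = (-8/3, -7)

D = (-8/3, -7)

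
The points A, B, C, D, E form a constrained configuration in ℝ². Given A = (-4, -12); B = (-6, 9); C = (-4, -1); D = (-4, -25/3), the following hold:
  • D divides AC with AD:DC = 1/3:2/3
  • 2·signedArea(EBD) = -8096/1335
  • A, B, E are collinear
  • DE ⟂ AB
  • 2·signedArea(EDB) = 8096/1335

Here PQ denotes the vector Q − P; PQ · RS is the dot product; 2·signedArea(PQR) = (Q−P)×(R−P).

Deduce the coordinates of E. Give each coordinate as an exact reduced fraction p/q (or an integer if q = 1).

1. E_x = -1934/445  [A, B, E are collinear ∩ DE ⟂ AB]
2. E_y = -3723/445  [A, B, E are collinear ∩ DE ⟂ AB]
   → E = (-1934/445, -3723/445)

E = (-1934/445, -3723/445)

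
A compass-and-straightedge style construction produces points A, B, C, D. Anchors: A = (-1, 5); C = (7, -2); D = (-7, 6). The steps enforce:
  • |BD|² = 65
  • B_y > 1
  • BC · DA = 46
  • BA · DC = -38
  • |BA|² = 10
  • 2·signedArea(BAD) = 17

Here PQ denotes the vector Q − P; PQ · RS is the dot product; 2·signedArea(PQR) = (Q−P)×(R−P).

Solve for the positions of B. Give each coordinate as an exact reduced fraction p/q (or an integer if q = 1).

B = (0, 2)

1. B_x = 0  [2·signedArea(BAD) = 17 ∩ BA · DC = -38]
2. B_y = 2  [2·signedArea(BAD) = 17 ∩ BA · DC = -38]
   → B = (0, 2)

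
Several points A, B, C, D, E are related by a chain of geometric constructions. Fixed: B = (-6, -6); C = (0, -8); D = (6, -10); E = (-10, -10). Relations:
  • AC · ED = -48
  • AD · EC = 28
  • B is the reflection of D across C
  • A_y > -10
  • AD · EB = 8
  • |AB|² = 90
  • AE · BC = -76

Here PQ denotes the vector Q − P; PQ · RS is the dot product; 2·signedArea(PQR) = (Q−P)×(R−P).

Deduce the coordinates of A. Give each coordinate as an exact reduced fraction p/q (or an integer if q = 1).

1. A_x = 3  [AD · EC = 28 ∩ AE · BC = -76]
2. A_y = -9  [AD · EC = 28 ∩ AE · BC = -76]
   → A = (3, -9)

A = (3, -9)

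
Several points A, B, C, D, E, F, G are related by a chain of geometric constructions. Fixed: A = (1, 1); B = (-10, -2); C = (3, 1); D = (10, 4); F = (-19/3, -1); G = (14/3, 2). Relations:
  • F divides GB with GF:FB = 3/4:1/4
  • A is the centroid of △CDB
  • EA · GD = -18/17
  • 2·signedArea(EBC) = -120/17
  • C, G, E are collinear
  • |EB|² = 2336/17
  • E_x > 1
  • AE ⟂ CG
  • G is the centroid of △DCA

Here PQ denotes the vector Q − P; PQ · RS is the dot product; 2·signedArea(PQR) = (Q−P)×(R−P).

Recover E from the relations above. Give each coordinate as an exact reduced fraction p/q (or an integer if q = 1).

1. E_x = 26/17  [C, G, E are collinear ∩ AE ⟂ CG]
2. E_y = 2/17  [C, G, E are collinear ∩ AE ⟂ CG]
   → E = (26/17, 2/17)

E = (26/17, 2/17)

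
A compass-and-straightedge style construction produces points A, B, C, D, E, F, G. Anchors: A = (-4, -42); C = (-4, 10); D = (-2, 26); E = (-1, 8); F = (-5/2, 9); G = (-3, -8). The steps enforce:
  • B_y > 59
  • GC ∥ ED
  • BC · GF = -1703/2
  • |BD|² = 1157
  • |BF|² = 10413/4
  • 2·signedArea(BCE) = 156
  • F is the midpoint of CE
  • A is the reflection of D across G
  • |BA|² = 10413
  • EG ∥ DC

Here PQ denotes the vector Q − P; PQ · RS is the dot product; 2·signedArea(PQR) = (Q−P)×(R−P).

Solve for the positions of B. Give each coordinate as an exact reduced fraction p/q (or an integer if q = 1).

1. B_x = -1  [2·signedArea(BCE) = 156 ∩ BC · GF = -1703/2]
2. B_y = 60  [2·signedArea(BCE) = 156 ∩ BC · GF = -1703/2]
   → B = (-1, 60)

B = (-1, 60)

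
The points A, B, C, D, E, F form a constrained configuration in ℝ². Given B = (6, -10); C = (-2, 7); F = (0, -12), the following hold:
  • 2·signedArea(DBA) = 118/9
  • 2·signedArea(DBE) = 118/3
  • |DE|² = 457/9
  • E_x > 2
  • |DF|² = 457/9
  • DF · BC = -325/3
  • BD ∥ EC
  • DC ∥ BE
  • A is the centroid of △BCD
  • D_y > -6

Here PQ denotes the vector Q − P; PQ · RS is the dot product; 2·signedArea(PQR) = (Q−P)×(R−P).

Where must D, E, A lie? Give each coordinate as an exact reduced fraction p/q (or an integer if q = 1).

1. D_x = 4/3  [line 8·x + -17·y + -287/3 = 0 ∩ |DF|² = 457/9]
2. D_y = -5  [line 8·x + -17·y + -287/3 = 0 ∩ |DF|² = 457/9]
   → D = (4/3, -5)
3. E_x = 8/3  [BD ∥ EC ∩ DC ∥ BE]
4. E_y = 2  [BD ∥ EC ∩ DC ∥ BE]
   → E = (8/3, 2)
5. A_x = 16/9  [2·signedArea(DBA) = 118/9 ∩ A is the centroid of △BCD]
6. A_y = -8/3  [2·signedArea(DBA) = 118/9 ∩ A is the centroid of △BCD]
   → A = (16/9, -8/3)

A = (16/9, -8/3)
D = (4/3, -5)
E = (8/3, 2)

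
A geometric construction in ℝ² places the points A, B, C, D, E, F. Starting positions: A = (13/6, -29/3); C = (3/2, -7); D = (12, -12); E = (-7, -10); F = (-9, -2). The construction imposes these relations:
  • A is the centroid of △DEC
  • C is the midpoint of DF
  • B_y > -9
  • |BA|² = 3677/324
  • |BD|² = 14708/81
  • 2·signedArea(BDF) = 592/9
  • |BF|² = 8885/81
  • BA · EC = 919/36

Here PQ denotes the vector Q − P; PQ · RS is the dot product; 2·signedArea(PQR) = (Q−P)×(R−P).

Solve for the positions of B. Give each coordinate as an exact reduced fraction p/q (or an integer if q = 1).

B = (-10/9, -80/9)

1. B_x = -10/9  [2·signedArea(BDF) = 592/9 ∩ BA · EC = 919/36]
2. B_y = -80/9  [2·signedArea(BDF) = 592/9 ∩ BA · EC = 919/36]
   → B = (-10/9, -80/9)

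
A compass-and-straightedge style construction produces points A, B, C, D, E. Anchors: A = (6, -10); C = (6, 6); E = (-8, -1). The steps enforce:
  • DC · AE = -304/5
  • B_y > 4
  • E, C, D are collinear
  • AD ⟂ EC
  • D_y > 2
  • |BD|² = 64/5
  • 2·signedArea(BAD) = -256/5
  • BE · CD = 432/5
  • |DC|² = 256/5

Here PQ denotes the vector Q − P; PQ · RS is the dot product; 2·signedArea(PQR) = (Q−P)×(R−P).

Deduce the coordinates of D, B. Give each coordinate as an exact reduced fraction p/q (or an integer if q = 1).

B = (14/5, 22/5)
D = (-2/5, 14/5)

1. D_x = -2/5  [E, C, D are collinear ∩ AD ⟂ EC]
2. D_y = 14/5  [E, C, D are collinear ∩ AD ⟂ EC]
   → D = (-2/5, 14/5)
3. B_x = 14/5  [line -64/5·x + -32/5·y + 64 = 0 ∩ |BD|² = 64/5]
4. B_y = 22/5  [line -64/5·x + -32/5·y + 64 = 0 ∩ |BD|² = 64/5]
   → B = (14/5, 22/5)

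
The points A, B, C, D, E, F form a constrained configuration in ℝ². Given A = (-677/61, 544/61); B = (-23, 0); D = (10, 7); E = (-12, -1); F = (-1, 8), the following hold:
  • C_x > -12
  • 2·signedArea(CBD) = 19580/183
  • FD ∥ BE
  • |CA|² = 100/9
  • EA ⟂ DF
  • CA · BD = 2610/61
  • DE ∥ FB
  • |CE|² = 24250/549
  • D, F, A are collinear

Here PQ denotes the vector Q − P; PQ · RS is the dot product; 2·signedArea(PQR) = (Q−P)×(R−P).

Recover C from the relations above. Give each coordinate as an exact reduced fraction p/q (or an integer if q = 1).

1. C_x = -2141/183  [2·signedArea(CBD) = 19580/183 ∩ CA · BD = 2610/61]
2. C_y = 344/61  [2·signedArea(CBD) = 19580/183 ∩ CA · BD = 2610/61]
   → C = (-2141/183, 344/61)

C = (-2141/183, 344/61)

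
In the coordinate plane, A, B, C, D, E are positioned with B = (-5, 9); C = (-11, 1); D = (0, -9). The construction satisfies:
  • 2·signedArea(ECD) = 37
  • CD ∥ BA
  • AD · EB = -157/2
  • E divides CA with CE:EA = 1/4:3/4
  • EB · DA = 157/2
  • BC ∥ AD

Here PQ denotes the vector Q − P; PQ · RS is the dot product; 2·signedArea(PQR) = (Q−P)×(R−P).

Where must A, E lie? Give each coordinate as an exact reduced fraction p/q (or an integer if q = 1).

1. A_x = 6  [BC ∥ AD ∩ CD ∥ BA]
2. A_y = -1  [BC ∥ AD ∩ CD ∥ BA]
   → A = (6, -1)
3. E_x = -27/4  [E divides CA with CE:EA = 1/4:3/4]
4. E_y = 1/2  [E divides CA with CE:EA = 1/4:3/4]
   → E = (-27/4, 1/2)

A = (6, -1)
E = (-27/4, 1/2)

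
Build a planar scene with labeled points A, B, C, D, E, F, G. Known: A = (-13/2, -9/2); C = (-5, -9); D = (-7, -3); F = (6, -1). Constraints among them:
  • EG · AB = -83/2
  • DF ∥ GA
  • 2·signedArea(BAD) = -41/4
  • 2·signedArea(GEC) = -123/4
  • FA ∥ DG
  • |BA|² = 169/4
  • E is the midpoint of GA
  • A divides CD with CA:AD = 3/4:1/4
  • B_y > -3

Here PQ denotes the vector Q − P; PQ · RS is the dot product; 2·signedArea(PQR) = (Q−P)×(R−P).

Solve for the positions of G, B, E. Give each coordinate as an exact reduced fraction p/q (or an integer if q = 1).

B = (-1/2, -2)
E = (-13, -11/2)
G = (-39/2, -13/2)

1. G_x = -39/2  [DF ∥ GA ∩ FA ∥ DG]
2. G_y = -13/2  [DF ∥ GA ∩ FA ∥ DG]
   → G = (-39/2, -13/2)
3. E_x = -13  [E is the midpoint of GA]
4. E_y = -11/2  [E is the midpoint of GA]
   → E = (-13, -11/2)
5. B_x = -1/2  [2·signedArea(BAD) = -41/4 ∩ EG · AB = -83/2]
6. B_y = -2  [2·signedArea(BAD) = -41/4 ∩ EG · AB = -83/2]
   → B = (-1/2, -2)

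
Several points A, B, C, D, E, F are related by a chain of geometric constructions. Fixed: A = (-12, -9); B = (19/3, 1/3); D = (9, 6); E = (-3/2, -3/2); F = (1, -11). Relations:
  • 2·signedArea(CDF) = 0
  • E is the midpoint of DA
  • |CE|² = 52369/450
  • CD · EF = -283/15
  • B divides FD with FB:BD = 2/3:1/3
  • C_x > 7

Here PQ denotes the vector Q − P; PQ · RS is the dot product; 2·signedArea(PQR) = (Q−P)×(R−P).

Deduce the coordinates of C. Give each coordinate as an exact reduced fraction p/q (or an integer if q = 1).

1. C_x = 119/15  [2·signedArea(CDF) = 0 ∩ CD · EF = -283/15]
2. C_y = 56/15  [2·signedArea(CDF) = 0 ∩ CD · EF = -283/15]
   → C = (119/15, 56/15)

C = (119/15, 56/15)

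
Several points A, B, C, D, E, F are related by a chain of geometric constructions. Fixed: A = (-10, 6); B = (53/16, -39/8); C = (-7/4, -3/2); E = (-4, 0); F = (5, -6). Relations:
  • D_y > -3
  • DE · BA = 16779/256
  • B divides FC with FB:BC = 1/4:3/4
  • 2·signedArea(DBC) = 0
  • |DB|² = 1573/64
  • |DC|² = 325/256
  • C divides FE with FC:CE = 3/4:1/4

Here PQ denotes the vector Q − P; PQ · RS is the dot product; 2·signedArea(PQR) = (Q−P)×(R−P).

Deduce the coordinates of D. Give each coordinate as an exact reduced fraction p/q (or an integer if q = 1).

D = (-13/16, -17/8)

1. D_x = -13/16  [2·signedArea(DBC) = 0 ∩ DE · BA = 16779/256]
2. D_y = -17/8  [2·signedArea(DBC) = 0 ∩ DE · BA = 16779/256]
   → D = (-13/16, -17/8)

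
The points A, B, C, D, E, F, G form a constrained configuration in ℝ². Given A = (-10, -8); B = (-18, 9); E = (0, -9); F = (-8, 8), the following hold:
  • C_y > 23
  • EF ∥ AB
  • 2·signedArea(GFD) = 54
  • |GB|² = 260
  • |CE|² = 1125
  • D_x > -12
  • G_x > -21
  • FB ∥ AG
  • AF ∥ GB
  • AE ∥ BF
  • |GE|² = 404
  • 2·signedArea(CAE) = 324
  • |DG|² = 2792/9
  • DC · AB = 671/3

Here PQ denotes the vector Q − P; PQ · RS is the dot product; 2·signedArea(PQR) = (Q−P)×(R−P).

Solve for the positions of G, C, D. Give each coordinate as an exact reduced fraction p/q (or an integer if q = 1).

1. G_x = -20  [AF ∥ GB ∩ FB ∥ AG]
2. G_y = -7  [AF ∥ GB ∩ FB ∥ AG]
   → G = (-20, -7)
3. C_x = -6  [line 1·x + 10·y + -234 = 0 ∩ |CE|² = 1125]
4. C_y = 24  [line 1·x + 10·y + -234 = 0 ∩ |CE|² = 1125]
   → C = (-6, 24)
5. D_x = -34/3  [DC · AB = 671/3 ∩ 2·signedArea(GFD) = 54]
6. D_y = 25/3  [DC · AB = 671/3 ∩ 2·signedArea(GFD) = 54]
   → D = (-34/3, 25/3)

C = (-6, 24)
D = (-34/3, 25/3)
G = (-20, -7)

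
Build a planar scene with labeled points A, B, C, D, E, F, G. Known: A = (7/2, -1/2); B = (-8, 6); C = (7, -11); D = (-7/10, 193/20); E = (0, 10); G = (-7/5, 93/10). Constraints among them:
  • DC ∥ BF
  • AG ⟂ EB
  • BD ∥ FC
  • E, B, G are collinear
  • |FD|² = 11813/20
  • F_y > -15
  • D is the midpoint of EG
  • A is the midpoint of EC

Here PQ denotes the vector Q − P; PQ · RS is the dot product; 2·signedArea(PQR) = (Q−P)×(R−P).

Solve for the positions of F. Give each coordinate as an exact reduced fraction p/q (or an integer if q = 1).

1. F_x = -3/10  [BD ∥ FC ∩ DC ∥ BF]
2. F_y = -293/20  [BD ∥ FC ∩ DC ∥ BF]
   → F = (-3/10, -293/20)

F = (-3/10, -293/20)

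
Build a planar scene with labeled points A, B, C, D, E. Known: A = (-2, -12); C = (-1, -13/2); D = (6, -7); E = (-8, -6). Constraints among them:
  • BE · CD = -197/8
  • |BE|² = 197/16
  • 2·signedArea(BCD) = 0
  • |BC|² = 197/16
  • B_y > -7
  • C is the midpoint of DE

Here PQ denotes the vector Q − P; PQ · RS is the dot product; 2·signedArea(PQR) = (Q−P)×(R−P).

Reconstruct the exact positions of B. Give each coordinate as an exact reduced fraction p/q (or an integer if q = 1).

B = (-9/2, -25/4)

1. B_x = -9/2  [2·signedArea(BCD) = 0 ∩ BE · CD = -197/8]
2. B_y = -25/4  [2·signedArea(BCD) = 0 ∩ BE · CD = -197/8]
   → B = (-9/2, -25/4)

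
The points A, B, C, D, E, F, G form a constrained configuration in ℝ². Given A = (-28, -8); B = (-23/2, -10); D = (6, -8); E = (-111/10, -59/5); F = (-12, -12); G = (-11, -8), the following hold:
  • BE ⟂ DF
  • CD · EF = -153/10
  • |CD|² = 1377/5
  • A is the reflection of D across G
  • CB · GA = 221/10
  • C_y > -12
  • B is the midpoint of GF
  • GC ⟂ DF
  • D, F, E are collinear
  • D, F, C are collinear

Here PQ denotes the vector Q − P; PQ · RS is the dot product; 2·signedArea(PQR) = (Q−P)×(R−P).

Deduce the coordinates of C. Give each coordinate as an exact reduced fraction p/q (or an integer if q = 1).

1. C_x = -51/5  [D, F, C are collinear ∩ GC ⟂ DF]
2. C_y = -58/5  [D, F, C are collinear ∩ GC ⟂ DF]
   → C = (-51/5, -58/5)

C = (-51/5, -58/5)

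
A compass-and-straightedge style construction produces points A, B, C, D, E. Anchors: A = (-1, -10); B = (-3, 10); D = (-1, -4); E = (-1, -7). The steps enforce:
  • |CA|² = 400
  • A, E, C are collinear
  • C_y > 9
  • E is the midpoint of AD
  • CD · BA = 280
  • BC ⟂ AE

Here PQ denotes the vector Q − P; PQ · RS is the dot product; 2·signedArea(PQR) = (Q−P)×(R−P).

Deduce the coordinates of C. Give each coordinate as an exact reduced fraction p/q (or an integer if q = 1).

C = (-1, 10)

1. C_x = -1  [A, E, C are collinear ∩ BC ⟂ AE]
2. C_y = 10  [A, E, C are collinear ∩ BC ⟂ AE]
   → C = (-1, 10)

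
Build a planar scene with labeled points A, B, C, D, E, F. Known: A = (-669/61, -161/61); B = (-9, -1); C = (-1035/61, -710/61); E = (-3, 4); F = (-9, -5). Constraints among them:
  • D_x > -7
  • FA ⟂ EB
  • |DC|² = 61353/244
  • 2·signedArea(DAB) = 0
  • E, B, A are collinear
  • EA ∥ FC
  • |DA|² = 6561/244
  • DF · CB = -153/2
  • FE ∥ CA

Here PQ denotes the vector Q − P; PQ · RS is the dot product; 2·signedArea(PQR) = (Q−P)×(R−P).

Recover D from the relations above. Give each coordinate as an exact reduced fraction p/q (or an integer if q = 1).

D = (-426/61, 83/122)

1. D_x = -426/61  [2·signedArea(DAB) = 0 ∩ DF · CB = -153/2]
2. D_y = 83/122  [2·signedArea(DAB) = 0 ∩ DF · CB = -153/2]
   → D = (-426/61, 83/122)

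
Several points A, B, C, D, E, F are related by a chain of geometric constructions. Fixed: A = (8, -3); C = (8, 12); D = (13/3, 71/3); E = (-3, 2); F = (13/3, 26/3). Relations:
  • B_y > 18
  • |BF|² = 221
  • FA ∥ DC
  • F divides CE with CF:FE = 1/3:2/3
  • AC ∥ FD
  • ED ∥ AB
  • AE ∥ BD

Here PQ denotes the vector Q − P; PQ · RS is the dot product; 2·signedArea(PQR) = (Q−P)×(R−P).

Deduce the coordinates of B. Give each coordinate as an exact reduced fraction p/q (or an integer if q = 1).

B = (46/3, 56/3)

1. B_x = 46/3  [AE ∥ BD ∩ ED ∥ AB]
2. B_y = 56/3  [AE ∥ BD ∩ ED ∥ AB]
   → B = (46/3, 56/3)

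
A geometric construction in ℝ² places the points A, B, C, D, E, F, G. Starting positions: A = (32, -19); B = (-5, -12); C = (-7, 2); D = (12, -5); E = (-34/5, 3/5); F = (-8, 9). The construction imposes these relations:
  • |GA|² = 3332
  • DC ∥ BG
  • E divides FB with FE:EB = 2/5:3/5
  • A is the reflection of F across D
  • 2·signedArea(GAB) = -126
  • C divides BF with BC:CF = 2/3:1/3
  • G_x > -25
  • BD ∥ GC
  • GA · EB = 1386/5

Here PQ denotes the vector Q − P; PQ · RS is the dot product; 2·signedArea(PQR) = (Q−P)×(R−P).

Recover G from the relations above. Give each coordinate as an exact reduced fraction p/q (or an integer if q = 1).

G = (-24, -5)

1. G_x = -24  [BD ∥ GC ∩ DC ∥ BG]
2. G_y = -5  [BD ∥ GC ∩ DC ∥ BG]
   → G = (-24, -5)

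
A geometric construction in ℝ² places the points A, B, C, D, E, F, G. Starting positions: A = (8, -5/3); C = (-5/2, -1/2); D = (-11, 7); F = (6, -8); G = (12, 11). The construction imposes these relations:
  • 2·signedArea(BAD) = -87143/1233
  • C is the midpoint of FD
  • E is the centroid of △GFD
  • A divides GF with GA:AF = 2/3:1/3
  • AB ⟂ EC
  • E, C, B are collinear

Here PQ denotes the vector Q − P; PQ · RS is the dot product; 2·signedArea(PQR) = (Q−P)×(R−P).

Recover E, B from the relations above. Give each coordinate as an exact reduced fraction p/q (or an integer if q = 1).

1. E_x = 7/3  [E is the centroid of △GFD]
2. E_y = 10/3  [E is the centroid of △GFD]
   → E = (7/3, 10/3)
3. B_x = 6941/2055  [E, C, B are collinear ∩ AB ⟂ EC]
4. B_y = 8552/2055  [E, C, B are collinear ∩ AB ⟂ EC]
   → B = (6941/2055, 8552/2055)

B = (6941/2055, 8552/2055)
E = (7/3, 10/3)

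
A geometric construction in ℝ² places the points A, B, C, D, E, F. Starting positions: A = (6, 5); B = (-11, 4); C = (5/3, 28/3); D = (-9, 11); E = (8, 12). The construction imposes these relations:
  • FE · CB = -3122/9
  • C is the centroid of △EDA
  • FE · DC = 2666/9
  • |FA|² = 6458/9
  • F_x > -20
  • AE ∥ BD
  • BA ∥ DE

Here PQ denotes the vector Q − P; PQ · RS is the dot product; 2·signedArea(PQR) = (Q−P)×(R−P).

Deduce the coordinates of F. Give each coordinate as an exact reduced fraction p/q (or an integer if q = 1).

1. F_x = -59/3  [FE · CB = -3122/9 ∩ FE · DC = 2666/9]
2. F_y = 38/3  [FE · CB = -3122/9 ∩ FE · DC = 2666/9]
   → F = (-59/3, 38/3)

F = (-59/3, 38/3)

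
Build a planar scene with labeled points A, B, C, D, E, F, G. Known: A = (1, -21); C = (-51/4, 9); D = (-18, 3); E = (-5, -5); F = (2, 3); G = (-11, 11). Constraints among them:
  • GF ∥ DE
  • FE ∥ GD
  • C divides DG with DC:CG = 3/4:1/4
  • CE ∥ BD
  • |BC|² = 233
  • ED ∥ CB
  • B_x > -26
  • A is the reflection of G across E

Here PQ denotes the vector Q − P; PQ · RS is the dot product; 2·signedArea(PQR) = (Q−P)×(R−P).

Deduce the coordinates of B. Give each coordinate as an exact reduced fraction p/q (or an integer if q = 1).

1. B_x = -103/4  [CE ∥ BD ∩ ED ∥ CB]
2. B_y = 17  [CE ∥ BD ∩ ED ∥ CB]
   → B = (-103/4, 17)

B = (-103/4, 17)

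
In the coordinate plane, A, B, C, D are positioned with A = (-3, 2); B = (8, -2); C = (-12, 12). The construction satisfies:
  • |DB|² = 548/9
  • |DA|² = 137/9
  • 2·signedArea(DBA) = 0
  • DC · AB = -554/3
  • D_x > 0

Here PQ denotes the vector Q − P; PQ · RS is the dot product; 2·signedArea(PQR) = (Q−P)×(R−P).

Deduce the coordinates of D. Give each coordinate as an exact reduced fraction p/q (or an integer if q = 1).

D = (2/3, 2/3)

1. D_x = 2/3  [2·signedArea(DBA) = 0 ∩ DC · AB = -554/3]
2. D_y = 2/3  [2·signedArea(DBA) = 0 ∩ DC · AB = -554/3]
   → D = (2/3, 2/3)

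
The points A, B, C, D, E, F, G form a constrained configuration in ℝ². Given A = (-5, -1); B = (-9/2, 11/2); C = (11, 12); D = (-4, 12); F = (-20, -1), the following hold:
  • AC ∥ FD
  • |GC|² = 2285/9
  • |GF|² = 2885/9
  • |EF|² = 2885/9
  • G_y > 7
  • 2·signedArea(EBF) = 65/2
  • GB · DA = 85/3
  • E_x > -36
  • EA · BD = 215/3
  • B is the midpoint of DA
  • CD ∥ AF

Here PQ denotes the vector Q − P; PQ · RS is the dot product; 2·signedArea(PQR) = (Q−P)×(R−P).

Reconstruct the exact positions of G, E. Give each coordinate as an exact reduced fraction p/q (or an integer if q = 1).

E = (-107/3, -29/3)
G = (-13/3, 23/3)

1. G_x = -13/3  [line 1·x + 13·y + -286/3 = 0 ∩ |GC|² = 2285/9]
2. G_y = 23/3  [line 1·x + 13·y + -286/3 = 0 ∩ |GC|² = 2285/9]
   → G = (-13/3, 23/3)
3. E_x = -107/3  [2·signedArea(EBF) = 65/2 ∩ EA · BD = 215/3]
4. E_y = -29/3  [2·signedArea(EBF) = 65/2 ∩ EA · BD = 215/3]
   → E = (-107/3, -29/3)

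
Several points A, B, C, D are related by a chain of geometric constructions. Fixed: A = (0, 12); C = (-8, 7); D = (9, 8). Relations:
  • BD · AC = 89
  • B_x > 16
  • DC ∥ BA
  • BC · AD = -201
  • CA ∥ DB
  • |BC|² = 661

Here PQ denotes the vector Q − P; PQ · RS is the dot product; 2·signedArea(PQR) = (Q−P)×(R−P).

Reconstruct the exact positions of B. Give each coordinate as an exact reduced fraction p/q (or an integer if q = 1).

1. B_x = 17  [DC ∥ BA ∩ CA ∥ DB]
2. B_y = 13  [DC ∥ BA ∩ CA ∥ DB]
   → B = (17, 13)

B = (17, 13)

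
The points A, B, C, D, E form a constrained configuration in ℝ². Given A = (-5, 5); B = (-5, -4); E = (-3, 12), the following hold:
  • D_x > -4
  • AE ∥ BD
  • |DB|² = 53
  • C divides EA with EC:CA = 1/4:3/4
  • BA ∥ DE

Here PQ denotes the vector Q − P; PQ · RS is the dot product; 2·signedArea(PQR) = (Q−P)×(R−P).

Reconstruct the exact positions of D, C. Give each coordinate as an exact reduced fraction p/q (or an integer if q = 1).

C = (-7/2, 41/4)
D = (-3, 3)

1. D_x = -3  [BA ∥ DE ∩ AE ∥ BD]
2. D_y = 3  [BA ∥ DE ∩ AE ∥ BD]
   → D = (-3, 3)
3. C_x = -7/2  [C divides EA with EC:CA = 1/4:3/4]
4. C_y = 41/4  [C divides EA with EC:CA = 1/4:3/4]
   → C = (-7/2, 41/4)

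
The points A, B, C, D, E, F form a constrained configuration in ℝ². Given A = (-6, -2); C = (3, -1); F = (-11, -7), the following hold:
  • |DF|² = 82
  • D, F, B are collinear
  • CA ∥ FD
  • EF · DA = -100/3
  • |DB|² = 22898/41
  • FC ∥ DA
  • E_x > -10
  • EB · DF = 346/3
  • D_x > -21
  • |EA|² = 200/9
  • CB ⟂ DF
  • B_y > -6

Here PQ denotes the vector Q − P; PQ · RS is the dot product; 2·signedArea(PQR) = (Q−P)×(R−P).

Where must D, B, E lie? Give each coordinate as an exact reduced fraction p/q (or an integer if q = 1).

B = (143/41, -221/41)
D = (-20, -8)
E = (-28/3, -16/3)

1. D_x = -20  [FC ∥ DA ∩ CA ∥ FD]
2. D_y = -8  [FC ∥ DA ∩ CA ∥ FD]
   → D = (-20, -8)
3. B_x = 143/41  [D, F, B are collinear ∩ CB ⟂ DF]
4. B_y = -221/41  [D, F, B are collinear ∩ CB ⟂ DF]
   → B = (143/41, -221/41)
5. E_x = -28/3  [EB · DF = 346/3 ∩ EF · DA = -100/3]
6. E_y = -16/3  [EB · DF = 346/3 ∩ EF · DA = -100/3]
   → E = (-28/3, -16/3)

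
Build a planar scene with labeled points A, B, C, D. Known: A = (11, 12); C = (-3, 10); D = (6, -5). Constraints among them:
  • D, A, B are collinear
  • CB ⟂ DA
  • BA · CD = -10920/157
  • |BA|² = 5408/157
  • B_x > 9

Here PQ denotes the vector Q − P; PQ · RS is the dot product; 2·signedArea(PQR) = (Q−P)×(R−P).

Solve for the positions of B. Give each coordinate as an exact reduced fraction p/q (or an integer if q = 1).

1. B_x = 1467/157  [D, A, B are collinear ∩ CB ⟂ DA]
2. B_y = 1000/157  [D, A, B are collinear ∩ CB ⟂ DA]
   → B = (1467/157, 1000/157)

B = (1467/157, 1000/157)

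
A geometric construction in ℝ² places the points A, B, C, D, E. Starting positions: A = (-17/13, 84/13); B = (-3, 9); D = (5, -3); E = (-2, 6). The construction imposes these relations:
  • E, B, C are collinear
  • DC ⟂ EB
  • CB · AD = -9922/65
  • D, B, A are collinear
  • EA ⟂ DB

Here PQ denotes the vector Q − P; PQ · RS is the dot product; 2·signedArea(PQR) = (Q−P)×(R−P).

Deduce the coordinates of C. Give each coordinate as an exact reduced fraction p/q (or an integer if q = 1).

C = (7/5, -21/5)

1. C_x = 7/5  [E, B, C are collinear ∩ DC ⟂ EB]
2. C_y = -21/5  [E, B, C are collinear ∩ DC ⟂ EB]
   → C = (7/5, -21/5)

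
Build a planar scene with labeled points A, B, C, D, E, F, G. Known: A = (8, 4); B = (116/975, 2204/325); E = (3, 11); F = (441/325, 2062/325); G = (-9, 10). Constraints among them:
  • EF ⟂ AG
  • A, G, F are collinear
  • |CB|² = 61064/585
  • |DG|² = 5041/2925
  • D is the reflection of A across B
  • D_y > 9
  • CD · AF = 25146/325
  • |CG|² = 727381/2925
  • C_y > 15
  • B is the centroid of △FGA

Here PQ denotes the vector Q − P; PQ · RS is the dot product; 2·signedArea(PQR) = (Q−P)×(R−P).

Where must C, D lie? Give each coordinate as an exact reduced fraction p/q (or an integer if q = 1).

C = (5734/975, 4946/325)
D = (-7568/975, 3108/325)

1. D_x = -7568/975  [D is the reflection of A across B]
2. D_y = 3108/325  [D is the reflection of A across B]
   → D = (-7568/975, 3108/325)
3. C_x = 5734/975  [line 2159/325·x + -762/325·y + -254/75 = 0 ∩ |CB|² = 61064/585]
4. C_y = 4946/325  [line 2159/325·x + -762/325·y + -254/75 = 0 ∩ |CB|² = 61064/585]
   → C = (5734/975, 4946/325)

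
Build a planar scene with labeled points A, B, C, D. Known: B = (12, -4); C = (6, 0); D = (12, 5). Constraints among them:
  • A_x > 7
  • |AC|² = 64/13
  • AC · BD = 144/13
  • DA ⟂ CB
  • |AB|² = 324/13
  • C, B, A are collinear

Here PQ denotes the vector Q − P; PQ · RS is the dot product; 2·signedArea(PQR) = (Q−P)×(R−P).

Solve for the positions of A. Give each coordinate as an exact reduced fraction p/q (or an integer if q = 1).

1. A_x = 102/13  [C, B, A are collinear ∩ DA ⟂ CB]
2. A_y = -16/13  [C, B, A are collinear ∩ DA ⟂ CB]
   → A = (102/13, -16/13)

A = (102/13, -16/13)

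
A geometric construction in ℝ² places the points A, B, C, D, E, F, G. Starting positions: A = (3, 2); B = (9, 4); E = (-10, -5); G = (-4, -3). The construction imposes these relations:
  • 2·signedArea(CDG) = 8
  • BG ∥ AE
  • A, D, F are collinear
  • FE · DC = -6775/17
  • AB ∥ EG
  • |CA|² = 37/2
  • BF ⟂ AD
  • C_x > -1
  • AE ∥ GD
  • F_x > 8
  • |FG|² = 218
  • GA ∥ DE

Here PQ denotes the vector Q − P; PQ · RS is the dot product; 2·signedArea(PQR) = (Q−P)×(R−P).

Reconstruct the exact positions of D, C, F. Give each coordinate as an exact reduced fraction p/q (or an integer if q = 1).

1. D_x = -17  [GA ∥ DE ∩ AE ∥ GD]
2. D_y = -10  [GA ∥ DE ∩ AE ∥ GD]
   → D = (-17, -10)
3. F_x = 141/17  [A, D, F are collinear ∩ BF ⟂ AD]
4. F_y = 88/17  [A, D, F are collinear ∩ BF ⟂ AD]
   → F = (141/17, 88/17)
5. C_x = -1/2  [2·signedArea(CDG) = 8 ∩ FE · DC = -6775/17]
6. C_y = -1/2  [2·signedArea(CDG) = 8 ∩ FE · DC = -6775/17]
   → C = (-1/2, -1/2)

C = (-1/2, -1/2)
D = (-17, -10)
F = (141/17, 88/17)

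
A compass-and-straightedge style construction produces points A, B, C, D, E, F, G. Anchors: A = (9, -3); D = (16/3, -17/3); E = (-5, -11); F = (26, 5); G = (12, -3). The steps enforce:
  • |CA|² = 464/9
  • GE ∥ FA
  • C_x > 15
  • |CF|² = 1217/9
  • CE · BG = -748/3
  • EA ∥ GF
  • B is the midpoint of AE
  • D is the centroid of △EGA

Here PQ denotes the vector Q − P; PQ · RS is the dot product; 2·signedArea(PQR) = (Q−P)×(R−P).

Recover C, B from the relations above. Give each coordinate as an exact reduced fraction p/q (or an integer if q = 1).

B = (2, -7)
C = (47/3, -1/3)

1. B_x = 2  [B is the midpoint of AE]
2. B_y = -7  [B is the midpoint of AE]
   → B = (2, -7)
3. C_x = 47/3  [line -10·x + -4·y + 466/3 = 0 ∩ |CF|² = 1217/9]
4. C_y = -1/3  [line -10·x + -4·y + 466/3 = 0 ∩ |CF|² = 1217/9]
   → C = (47/3, -1/3)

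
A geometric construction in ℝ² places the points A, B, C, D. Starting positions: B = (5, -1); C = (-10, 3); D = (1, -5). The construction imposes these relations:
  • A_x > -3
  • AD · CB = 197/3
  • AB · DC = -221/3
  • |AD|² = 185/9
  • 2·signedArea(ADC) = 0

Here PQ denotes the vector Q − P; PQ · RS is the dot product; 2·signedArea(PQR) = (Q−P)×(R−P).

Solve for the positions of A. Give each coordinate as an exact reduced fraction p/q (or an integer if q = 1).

1. A_x = -8/3  [2·signedArea(ADC) = 0 ∩ AB · DC = -221/3]
2. A_y = -7/3  [2·signedArea(ADC) = 0 ∩ AB · DC = -221/3]
   → A = (-8/3, -7/3)

A = (-8/3, -7/3)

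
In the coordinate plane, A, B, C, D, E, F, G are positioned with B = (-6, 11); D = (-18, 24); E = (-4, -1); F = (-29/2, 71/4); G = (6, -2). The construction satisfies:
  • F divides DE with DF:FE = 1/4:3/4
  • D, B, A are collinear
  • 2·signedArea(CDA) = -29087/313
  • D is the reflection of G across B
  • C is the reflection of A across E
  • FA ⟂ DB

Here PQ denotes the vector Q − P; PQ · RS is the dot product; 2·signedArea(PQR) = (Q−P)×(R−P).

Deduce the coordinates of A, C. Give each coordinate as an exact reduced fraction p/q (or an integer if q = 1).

A = (-4155/313, 23639/1252)
C = (1651/313, -26143/1252)

1. A_x = -4155/313  [D, B, A are collinear ∩ FA ⟂ DB]
2. A_y = 23639/1252  [D, B, A are collinear ∩ FA ⟂ DB]
   → A = (-4155/313, 23639/1252)
3. C_x = 1651/313  [C is the reflection of A across E]
4. C_y = -26143/1252  [C is the reflection of A across E]
   → C = (1651/313, -26143/1252)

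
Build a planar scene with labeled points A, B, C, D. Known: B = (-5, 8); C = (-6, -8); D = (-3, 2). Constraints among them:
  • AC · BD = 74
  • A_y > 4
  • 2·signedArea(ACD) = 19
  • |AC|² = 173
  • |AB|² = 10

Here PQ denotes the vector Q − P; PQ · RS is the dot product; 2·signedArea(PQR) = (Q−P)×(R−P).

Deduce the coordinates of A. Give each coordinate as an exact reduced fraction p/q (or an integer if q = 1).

1. A_x = -4  [AC · BD = 74 ∩ 2·signedArea(ACD) = 19]
2. A_y = 5  [AC · BD = 74 ∩ 2·signedArea(ACD) = 19]
   → A = (-4, 5)

A = (-4, 5)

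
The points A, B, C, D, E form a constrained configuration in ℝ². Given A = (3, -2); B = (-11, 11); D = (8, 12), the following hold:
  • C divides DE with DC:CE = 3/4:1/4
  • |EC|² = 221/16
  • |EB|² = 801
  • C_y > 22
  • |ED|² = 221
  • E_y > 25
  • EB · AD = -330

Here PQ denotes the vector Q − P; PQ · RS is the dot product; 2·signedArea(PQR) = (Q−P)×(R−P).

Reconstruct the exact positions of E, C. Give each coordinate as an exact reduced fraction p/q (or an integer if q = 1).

C = (47/4, 45/2)
E = (13, 26)

1. E_x = 13  [line -5·x + -14·y + 429 = 0 ∩ |ED|² = 221]
2. E_y = 26  [line -5·x + -14·y + 429 = 0 ∩ |ED|² = 221]
   → E = (13, 26)
3. C_x = 47/4  [C divides DE with DC:CE = 3/4:1/4]
4. C_y = 45/2  [C divides DE with DC:CE = 3/4:1/4]
   → C = (47/4, 45/2)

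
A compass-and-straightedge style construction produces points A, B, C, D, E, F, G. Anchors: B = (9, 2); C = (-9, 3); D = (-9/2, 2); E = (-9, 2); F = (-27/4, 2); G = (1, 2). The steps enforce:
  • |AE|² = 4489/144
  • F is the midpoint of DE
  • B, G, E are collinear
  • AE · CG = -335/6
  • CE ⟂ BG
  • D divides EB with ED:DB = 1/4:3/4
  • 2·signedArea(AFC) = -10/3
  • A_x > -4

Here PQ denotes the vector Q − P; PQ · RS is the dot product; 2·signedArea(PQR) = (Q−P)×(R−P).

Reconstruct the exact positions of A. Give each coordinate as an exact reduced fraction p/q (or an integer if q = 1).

1. A_x = -41/12  [AE · CG = -335/6 ∩ 2·signedArea(AFC) = -10/3]
2. A_y = 2  [AE · CG = -335/6 ∩ 2·signedArea(AFC) = -10/3]
   → A = (-41/12, 2)

A = (-41/12, 2)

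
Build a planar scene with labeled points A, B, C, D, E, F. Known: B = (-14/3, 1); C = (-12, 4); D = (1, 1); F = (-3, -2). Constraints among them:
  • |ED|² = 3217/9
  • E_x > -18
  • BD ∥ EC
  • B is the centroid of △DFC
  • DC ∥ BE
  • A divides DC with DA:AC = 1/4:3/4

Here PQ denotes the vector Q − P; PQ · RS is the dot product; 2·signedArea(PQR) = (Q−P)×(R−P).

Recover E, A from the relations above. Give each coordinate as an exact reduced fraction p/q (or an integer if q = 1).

1. E_x = -53/3  [BD ∥ EC ∩ DC ∥ BE]
2. E_y = 4  [BD ∥ EC ∩ DC ∥ BE]
   → E = (-53/3, 4)
3. A_x = -9/4  [A divides DC with DA:AC = 1/4:3/4]
4. A_y = 7/4  [A divides DC with DA:AC = 1/4:3/4]
   → A = (-9/4, 7/4)

A = (-9/4, 7/4)
E = (-53/3, 4)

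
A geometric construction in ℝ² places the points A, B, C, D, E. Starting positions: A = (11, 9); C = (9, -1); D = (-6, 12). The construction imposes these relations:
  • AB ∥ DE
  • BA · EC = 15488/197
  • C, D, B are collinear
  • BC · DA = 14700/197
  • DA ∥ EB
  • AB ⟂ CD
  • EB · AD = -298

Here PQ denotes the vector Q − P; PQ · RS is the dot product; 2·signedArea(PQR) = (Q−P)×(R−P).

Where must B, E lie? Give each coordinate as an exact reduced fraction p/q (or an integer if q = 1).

B = (1023/197, 453/197)
E = (-2326/197, 1044/197)

1. B_x = 1023/197  [C, D, B are collinear ∩ AB ⟂ CD]
2. B_y = 453/197  [C, D, B are collinear ∩ AB ⟂ CD]
   → B = (1023/197, 453/197)
3. E_x = -2326/197  [DA ∥ EB ∩ AB ∥ DE]
4. E_y = 1044/197  [DA ∥ EB ∩ AB ∥ DE]
   → E = (-2326/197, 1044/197)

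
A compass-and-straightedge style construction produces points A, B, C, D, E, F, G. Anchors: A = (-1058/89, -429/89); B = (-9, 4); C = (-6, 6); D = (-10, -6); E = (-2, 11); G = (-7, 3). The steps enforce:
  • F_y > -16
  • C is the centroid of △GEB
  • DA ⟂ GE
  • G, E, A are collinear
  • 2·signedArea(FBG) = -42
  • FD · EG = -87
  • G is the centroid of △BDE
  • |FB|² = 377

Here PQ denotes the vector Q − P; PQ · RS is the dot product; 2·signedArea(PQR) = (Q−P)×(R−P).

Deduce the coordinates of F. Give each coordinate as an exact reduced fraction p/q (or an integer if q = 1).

1. F_x = -13  [FD · EG = -87 ∩ 2·signedArea(FBG) = -42]
2. F_y = -15  [FD · EG = -87 ∩ 2·signedArea(FBG) = -42]
   → F = (-13, -15)

F = (-13, -15)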